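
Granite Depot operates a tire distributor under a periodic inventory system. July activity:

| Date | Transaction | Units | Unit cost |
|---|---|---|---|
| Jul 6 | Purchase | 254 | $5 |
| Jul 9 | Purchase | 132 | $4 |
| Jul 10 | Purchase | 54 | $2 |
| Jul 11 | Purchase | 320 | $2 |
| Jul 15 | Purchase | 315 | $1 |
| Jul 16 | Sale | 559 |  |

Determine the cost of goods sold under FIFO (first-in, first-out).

COGS = $2,144

Jul 16, 559 sold [FIFO — oldest first]: 254 @ $5 + 132 @ $4 + 54 @ $2 + 119 @ $2 = $2,144
Ending inventory: 201 @ $2 + 315 @ $1 = $717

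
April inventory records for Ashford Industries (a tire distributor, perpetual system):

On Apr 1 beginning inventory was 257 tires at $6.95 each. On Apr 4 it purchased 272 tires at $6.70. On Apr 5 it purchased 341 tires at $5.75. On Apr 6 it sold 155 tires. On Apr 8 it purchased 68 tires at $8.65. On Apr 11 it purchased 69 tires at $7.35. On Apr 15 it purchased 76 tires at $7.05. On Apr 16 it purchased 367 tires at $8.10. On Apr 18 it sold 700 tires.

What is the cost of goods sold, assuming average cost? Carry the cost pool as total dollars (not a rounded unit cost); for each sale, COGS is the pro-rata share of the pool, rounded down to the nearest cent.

After Apr 1: 257 on hand, pool $1,786.15 (≈ $6.9500 each)
After Apr 4: 529 on hand, pool $3,608.55 (≈ $6.8215 each)
After Apr 5: 870 on hand, pool $5,569.30 (≈ $6.4015 each)
Apr 6, sell 155: 155/870 × $5,569.30 → $992.23
After Apr 8: 783 on hand, pool $5,165.27 (≈ $6.5968 each)
After Apr 11: 852 on hand, pool $5,672.42 (≈ $6.6578 each)
After Apr 15: 928 on hand, pool $6,208.22 (≈ $6.6899 each)
After Apr 16: 1295 on hand, pool $9,180.92 (≈ $7.0895 each)
Apr 18, sell 700: 700/1295 × $9,180.92 → $4,962.65
Total COGS = $992.23 + $4,962.65 = $5,954.88
Ending inventory (cost pool remaining) = $4,218.27
Check: goods available $10,173.15 = COGS $5,954.88 + ending $4,218.27

COGS = $5,954.88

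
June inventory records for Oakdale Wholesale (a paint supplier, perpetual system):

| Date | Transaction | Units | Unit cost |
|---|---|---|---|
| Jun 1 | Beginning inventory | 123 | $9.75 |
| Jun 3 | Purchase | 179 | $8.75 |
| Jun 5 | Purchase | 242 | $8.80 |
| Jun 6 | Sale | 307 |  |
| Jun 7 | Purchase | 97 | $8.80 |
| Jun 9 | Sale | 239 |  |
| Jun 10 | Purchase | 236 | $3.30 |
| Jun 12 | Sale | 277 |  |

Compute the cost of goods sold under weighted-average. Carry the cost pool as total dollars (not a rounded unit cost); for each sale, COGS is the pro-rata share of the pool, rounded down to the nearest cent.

COGS = $6,261.87

After Jun 1: 123 on hand, pool $1,199.25 (≈ $9.7500 each)
After Jun 3: 302 on hand, pool $2,765.50 (≈ $9.1573 each)
After Jun 5: 544 on hand, pool $4,895.10 (≈ $8.9983 each)
Jun 6, sell 307: 307/544 × $4,895.10 → $2,762.49
After Jun 7: 334 on hand, pool $2,986.21 (≈ $8.9407 each)
Jun 9, sell 239: 239/334 × $2,986.21 → $2,136.83
After Jun 10: 331 on hand, pool $1,628.18 (≈ $4.9190 each)
Jun 12, sell 277: 277/331 × $1,628.18 → $1,362.55
Total COGS = $2,762.49 + $2,136.83 + $1,362.55 = $6,261.87
Ending inventory (cost pool remaining) = $265.63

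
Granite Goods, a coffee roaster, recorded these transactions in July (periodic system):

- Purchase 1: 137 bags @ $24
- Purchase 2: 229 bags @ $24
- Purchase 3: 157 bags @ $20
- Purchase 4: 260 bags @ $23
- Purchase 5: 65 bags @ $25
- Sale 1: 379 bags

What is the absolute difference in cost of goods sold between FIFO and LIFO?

FIFO COGS: 137 @ $24 + 229 @ $24 + 13 @ $20 = $9,044
LIFO COGS: 65 @ $25 + 260 @ $23 + 54 @ $20 = $8,685
Difference = |$9,044 − $8,685| = $359

$359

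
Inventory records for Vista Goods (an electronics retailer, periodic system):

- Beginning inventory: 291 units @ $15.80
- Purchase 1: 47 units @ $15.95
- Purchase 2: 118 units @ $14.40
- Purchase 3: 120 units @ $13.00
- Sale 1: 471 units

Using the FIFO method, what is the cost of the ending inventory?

Sale 1 (471) [FIFO — oldest first]: 291 @ $15.80 + 47 @ $15.95 + 118 @ $14.40 + 15 @ $13.00 = $7,241.65
Ending inventory: 105 @ $13.00 = $1,365.00

Ending inventory = $1,365.00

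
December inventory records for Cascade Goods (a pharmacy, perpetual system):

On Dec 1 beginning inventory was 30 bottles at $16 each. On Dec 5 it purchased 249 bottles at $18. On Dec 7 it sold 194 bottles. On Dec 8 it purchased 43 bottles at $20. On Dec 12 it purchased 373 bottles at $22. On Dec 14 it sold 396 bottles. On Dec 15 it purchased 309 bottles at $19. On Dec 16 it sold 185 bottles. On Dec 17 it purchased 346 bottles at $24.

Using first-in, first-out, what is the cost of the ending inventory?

Dec 7, 194 sold [FIFO — oldest first]: 30 @ $16 + 164 @ $18 = $3,432
Dec 14, 396 sold [FIFO — oldest first]: 85 @ $18 + 43 @ $20 + 268 @ $22 = $8,286
Dec 16, 185 sold [FIFO — oldest first]: 105 @ $22 + 80 @ $19 = $3,830
Total COGS = $3,432 + $8,286 + $3,830 = $15,548
Ending inventory: 229 @ $19 + 346 @ $24 = $12,655
Check: goods available $28,203 = COGS $15,548 + ending $12,655

Ending inventory = $12,655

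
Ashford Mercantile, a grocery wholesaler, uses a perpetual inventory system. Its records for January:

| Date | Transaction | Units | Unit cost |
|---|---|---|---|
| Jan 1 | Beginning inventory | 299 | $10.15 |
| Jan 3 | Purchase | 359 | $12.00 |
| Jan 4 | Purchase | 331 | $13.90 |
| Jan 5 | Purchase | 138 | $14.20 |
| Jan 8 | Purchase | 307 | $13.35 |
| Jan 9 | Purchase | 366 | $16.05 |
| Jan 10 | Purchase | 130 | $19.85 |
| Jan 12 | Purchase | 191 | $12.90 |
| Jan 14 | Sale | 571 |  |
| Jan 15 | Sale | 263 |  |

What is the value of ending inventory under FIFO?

Ending inventory = $19,131.25

Jan 14, 571 sold [FIFO — oldest first]: 299 @ $10.15 + 272 @ $12.00 = $6,298.85
Jan 15, 263 sold [FIFO — oldest first]: 87 @ $12.00 + 176 @ $13.90 = $3,490.40
Total COGS = $6,298.85 + $3,490.40 = $9,789.25
Ending inventory: 155 @ $13.90 + 138 @ $14.20 + 307 @ $13.35 + 366 @ $16.05 + 130 @ $19.85 + 191 @ $12.90 = $19,131.25
Check: goods available $28,920.50 = COGS $9,789.25 + ending $19,131.25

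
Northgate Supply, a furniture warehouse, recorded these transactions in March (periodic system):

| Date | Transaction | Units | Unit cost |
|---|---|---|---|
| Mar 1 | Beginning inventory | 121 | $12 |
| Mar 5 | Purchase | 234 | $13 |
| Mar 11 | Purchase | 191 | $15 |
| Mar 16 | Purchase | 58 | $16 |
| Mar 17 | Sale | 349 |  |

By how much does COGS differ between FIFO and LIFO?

FIFO COGS: 121 @ $12 + 228 @ $13 = $4,416
LIFO COGS: 58 @ $16 + 191 @ $15 + 100 @ $13 = $5,093
Difference = |$4,416 − $5,093| = $677

$677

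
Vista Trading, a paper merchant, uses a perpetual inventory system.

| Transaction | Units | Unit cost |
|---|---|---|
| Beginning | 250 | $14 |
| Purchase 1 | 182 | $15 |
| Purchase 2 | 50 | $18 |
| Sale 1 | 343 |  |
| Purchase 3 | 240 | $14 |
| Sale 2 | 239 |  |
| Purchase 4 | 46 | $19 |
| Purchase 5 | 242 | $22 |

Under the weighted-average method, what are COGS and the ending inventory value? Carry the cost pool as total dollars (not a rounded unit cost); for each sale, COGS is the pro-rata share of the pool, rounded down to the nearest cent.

COGS = $8,489.30; ending inventory = $8,198.70

After Beginning: 250 on hand, pool $3,500.00 (≈ $14.0000 each)
After Purchase 1: 432 on hand, pool $6,230.00 (≈ $14.4213 each)
After Purchase 2: 482 on hand, pool $7,130.00 (≈ $14.7925 each)
Sale 1, sell 343: 343/482 × $7,130.00 → $5,073.83
After Purchase 3: 379 on hand, pool $5,416.17 (≈ $14.2907 each)
Sale 2, sell 239: 239/379 × $5,416.17 → $3,415.47
After Purchase 4: 186 on hand, pool $2,874.70 (≈ $15.4554 each)
After Purchase 5: 428 on hand, pool $8,198.70 (≈ $19.1558 each)
Total COGS = $5,073.83 + $3,415.47 = $8,489.30
Ending inventory (cost pool remaining) = $8,198.70
Check: goods available $16,688.00 = COGS $8,489.30 + ending $8,198.70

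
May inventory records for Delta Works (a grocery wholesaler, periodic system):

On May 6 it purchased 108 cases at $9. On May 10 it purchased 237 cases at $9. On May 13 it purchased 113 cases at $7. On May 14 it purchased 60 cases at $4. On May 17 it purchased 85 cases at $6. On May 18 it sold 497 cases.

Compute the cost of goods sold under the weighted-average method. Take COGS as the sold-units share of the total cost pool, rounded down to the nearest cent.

COGS = $3,829.29

May 18, sell 497: 497/603 × $4,646.00 → $3,829.29
Ending inventory (cost pool remaining) = $816.71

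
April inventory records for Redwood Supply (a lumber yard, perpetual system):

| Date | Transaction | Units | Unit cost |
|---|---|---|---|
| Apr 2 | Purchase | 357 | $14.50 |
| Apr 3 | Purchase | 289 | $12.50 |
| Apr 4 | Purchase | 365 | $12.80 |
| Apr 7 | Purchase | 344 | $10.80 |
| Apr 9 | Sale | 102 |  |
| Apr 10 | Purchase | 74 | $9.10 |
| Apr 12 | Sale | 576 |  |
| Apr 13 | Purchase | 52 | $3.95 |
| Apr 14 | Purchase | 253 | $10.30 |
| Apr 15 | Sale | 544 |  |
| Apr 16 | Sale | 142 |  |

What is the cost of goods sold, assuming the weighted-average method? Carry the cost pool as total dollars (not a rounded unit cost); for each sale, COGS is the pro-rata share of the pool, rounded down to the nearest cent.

COGS = $16,392.81

After Apr 2: 357 on hand, pool $5,176.50 (≈ $14.5000 each)
After Apr 3: 646 on hand, pool $8,789.00 (≈ $13.6053 each)
After Apr 4: 1011 on hand, pool $13,461.00 (≈ $13.3145 each)
After Apr 7: 1355 on hand, pool $17,176.20 (≈ $12.6762 each)
Apr 9, sell 102: 102/1355 × $17,176.20 → $1,292.96
After Apr 10: 1327 on hand, pool $16,556.64 (≈ $12.4767 each)
Apr 12, sell 576: 576/1327 × $16,556.64 → $7,186.60
After Apr 13: 803 on hand, pool $9,575.44 (≈ $11.9246 each)
After Apr 14: 1056 on hand, pool $12,181.34 (≈ $11.5354 each)
Apr 15, sell 544: 544/1056 × $12,181.34 → $6,275.23
Apr 16, sell 142: 142/512 × $5,906.11 → $1,638.02
Total COGS = $1,292.96 + $7,186.60 + $6,275.23 + $1,638.02 = $16,392.81
Ending inventory (cost pool remaining) = $4,268.09
Check: goods available $20,660.90 = COGS $16,392.81 + ending $4,268.09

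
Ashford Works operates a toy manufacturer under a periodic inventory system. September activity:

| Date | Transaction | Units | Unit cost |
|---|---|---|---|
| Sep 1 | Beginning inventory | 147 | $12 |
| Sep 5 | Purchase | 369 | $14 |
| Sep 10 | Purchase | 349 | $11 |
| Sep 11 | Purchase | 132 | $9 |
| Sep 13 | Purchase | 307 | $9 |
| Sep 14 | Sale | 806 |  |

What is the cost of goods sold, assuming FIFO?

COGS = $10,120

Sep 14, 806 sold [FIFO — oldest first]: 147 @ $12 + 369 @ $14 + 290 @ $11 = $10,120
Ending inventory: 59 @ $11 + 132 @ $9 + 307 @ $9 = $4,600
Check: goods available $14,720 = COGS $10,120 + ending $4,600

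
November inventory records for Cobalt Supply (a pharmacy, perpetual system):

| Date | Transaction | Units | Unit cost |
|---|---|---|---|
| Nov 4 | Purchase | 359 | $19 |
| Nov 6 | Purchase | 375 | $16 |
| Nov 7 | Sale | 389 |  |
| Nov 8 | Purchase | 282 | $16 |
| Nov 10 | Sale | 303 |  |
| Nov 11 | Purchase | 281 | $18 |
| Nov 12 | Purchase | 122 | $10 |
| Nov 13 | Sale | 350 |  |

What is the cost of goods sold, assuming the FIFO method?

Nov 7, 389 sold [FIFO — oldest first]: 359 @ $19 + 30 @ $16 = $7,301
Nov 10, 303 sold [FIFO — oldest first]: 303 @ $16 = $4,848
Nov 13, 350 sold [FIFO — oldest first]: 42 @ $16 + 282 @ $16 + 26 @ $18 = $5,652
Total COGS = $7,301 + $4,848 + $5,652 = $17,801
Ending inventory: 255 @ $18 + 122 @ $10 = $5,810

COGS = $17,801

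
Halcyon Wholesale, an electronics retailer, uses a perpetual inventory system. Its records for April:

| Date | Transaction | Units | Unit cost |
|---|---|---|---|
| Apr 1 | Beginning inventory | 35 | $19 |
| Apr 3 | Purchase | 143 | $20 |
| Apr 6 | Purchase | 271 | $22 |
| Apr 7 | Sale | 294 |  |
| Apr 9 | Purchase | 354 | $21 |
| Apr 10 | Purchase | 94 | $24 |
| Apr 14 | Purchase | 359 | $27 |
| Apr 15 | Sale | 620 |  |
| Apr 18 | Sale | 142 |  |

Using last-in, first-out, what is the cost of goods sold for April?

Apr 7, 294 sold [LIFO — newest first]: 271 @ $22 + 23 @ $20 = $6,422
Apr 15, 620 sold [LIFO — newest first]: 359 @ $27 + 94 @ $24 + 167 @ $21 = $15,456
Apr 18, 142 sold [LIFO — newest first]: 142 @ $21 = $2,982
Total COGS = $6,422 + $15,456 + $2,982 = $24,860
Ending inventory: 35 @ $19 + 120 @ $20 + 45 @ $21 = $4,010
Check: goods available $28,870 = COGS $24,860 + ending $4,010

COGS = $24,860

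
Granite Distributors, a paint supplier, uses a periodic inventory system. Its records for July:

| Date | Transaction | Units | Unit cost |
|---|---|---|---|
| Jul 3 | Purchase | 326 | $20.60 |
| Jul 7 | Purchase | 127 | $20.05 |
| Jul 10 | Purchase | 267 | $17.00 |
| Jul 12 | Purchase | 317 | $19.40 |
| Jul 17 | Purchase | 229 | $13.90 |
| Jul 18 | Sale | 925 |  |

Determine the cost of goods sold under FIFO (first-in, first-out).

Jul 18, 925 sold [FIFO — oldest first]: 326 @ $20.60 + 127 @ $20.05 + 267 @ $17.00 + 205 @ $19.40 = $17,777.95
Ending inventory: 112 @ $19.40 + 229 @ $13.90 = $5,355.90

COGS = $17,777.95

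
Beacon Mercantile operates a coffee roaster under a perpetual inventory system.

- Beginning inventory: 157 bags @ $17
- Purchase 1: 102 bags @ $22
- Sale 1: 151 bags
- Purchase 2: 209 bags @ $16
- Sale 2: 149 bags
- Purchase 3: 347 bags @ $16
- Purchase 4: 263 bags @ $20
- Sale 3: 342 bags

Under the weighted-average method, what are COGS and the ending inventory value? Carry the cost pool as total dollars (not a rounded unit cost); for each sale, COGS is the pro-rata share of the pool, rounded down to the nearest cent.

COGS = $11,408.20; ending inventory = $7,660.80

After Beginning: 157 on hand, pool $2,669.00 (≈ $17.0000 each)
After Purchase 1: 259 on hand, pool $4,913.00 (≈ $18.9691 each)
Sale 1, sell 151: 151/259 × $4,913.00 → $2,864.33
After Purchase 2: 317 on hand, pool $5,392.67 (≈ $17.0116 each)
Sale 2, sell 149: 149/317 × $5,392.67 → $2,534.72
After Purchase 3: 515 on hand, pool $8,409.95 (≈ $16.3300 each)
After Purchase 4: 778 on hand, pool $13,669.95 (≈ $17.5706 each)
Sale 3, sell 342: 342/778 × $13,669.95 → $6,009.15
Total COGS = $2,864.33 + $2,534.72 + $6,009.15 = $11,408.20
Ending inventory (cost pool remaining) = $7,660.80
Check: goods available $19,069.00 = COGS $11,408.20 + ending $7,660.80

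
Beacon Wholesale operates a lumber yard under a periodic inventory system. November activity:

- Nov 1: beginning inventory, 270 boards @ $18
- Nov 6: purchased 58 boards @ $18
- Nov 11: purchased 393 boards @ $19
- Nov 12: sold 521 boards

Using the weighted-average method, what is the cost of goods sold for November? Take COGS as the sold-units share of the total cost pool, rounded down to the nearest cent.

Nov 12, sell 521: 521/721 × $13,371.00 → $9,661.98
Ending inventory (cost pool remaining) = $3,709.02
Check: goods available $13,371.00 = COGS $9,661.98 + ending $3,709.02

COGS = $9,661.98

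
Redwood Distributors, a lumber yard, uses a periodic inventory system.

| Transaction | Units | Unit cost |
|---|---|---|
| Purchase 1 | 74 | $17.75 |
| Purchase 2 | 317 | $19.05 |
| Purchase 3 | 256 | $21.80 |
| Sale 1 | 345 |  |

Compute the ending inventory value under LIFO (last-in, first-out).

Ending inventory = $5,656.90

Sale 1 (345) [LIFO — newest first]: 256 @ $21.80 + 89 @ $19.05 = $7,276.25
Ending inventory: 74 @ $17.75 + 228 @ $19.05 = $5,656.90
Check: goods available $12,933.15 = COGS $7,276.25 + ending $5,656.90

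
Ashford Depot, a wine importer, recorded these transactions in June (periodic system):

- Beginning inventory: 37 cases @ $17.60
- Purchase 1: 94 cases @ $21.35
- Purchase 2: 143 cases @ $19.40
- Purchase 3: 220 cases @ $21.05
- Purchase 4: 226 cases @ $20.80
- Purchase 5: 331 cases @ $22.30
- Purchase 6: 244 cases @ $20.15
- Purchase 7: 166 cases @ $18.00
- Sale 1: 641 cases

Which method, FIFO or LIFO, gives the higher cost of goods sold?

FIFO COGS: 37 @ $17.60 + 94 @ $21.35 + 143 @ $19.40 + 220 @ $21.05 + 147 @ $20.80 = $13,120.90
LIFO COGS: 166 @ $18.00 + 244 @ $20.15 + 231 @ $22.30 = $13,055.90

FIFO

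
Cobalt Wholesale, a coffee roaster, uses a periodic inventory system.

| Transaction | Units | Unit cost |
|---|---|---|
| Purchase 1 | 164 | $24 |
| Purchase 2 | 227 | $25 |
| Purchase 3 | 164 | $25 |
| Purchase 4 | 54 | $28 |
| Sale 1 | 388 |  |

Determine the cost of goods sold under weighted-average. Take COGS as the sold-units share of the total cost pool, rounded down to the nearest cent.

Sale 1, sell 388: 388/609 × $15,223.00 → $9,698.72
Ending inventory (cost pool remaining) = $5,524.28

COGS = $9,698.72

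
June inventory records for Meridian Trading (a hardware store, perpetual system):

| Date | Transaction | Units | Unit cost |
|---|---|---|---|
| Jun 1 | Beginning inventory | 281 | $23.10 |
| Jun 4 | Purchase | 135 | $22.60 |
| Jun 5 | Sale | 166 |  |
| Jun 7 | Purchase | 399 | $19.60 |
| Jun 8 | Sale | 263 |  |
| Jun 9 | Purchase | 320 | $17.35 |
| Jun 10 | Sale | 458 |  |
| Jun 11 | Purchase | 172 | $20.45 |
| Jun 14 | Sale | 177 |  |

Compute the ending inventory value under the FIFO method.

Jun 5, 166 sold [FIFO — oldest first]: 166 @ $23.10 = $3,834.60
Jun 8, 263 sold [FIFO — oldest first]: 115 @ $23.10 + 135 @ $22.60 + 13 @ $19.60 = $5,962.30
Jun 10, 458 sold [FIFO — oldest first]: 386 @ $19.60 + 72 @ $17.35 = $8,814.80
Jun 14, 177 sold [FIFO — oldest first]: 177 @ $17.35 = $3,070.95
Total COGS = $3,834.60 + $5,962.30 + $8,814.80 + $3,070.95 = $21,682.65
Ending inventory: 71 @ $17.35 + 172 @ $20.45 = $4,749.25
Check: goods available $26,431.90 = COGS $21,682.65 + ending $4,749.25

Ending inventory = $4,749.25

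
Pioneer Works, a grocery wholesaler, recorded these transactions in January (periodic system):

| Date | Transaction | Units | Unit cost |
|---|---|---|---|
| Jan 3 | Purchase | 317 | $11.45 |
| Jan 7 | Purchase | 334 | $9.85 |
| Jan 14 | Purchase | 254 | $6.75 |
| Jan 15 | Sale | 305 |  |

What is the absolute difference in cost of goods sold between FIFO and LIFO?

$1,275.40

FIFO COGS: 305 @ $11.45 = $3,492.25
LIFO COGS: 254 @ $6.75 + 51 @ $9.85 = $2,216.85
Difference = |$3,492.25 − $2,216.85| = $1,275.40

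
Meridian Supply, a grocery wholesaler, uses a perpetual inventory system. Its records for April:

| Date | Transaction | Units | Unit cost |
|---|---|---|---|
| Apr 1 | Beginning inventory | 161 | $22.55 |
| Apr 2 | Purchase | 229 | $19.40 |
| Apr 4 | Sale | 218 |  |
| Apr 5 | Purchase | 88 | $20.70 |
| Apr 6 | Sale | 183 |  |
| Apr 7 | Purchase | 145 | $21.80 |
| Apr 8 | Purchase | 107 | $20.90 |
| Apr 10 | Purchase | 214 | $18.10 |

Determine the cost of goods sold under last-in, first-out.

COGS = $8,158.40

Apr 4, 218 sold [LIFO — newest first]: 218 @ $19.40 = $4,229.20
Apr 6, 183 sold [LIFO — newest first]: 88 @ $20.70 + 11 @ $19.40 + 84 @ $22.55 = $3,929.20
Total COGS = $4,229.20 + $3,929.20 = $8,158.40
Ending inventory: 77 @ $22.55 + 145 @ $21.80 + 107 @ $20.90 + 214 @ $18.10 = $11,007.05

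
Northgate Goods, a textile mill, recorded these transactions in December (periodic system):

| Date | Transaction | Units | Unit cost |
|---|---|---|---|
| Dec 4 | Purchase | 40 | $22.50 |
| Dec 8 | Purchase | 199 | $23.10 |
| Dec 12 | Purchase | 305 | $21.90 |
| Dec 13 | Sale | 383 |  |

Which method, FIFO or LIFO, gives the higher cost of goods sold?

FIFO

FIFO COGS: 40 @ $22.50 + 199 @ $23.10 + 144 @ $21.90 = $8,650.50
LIFO COGS: 305 @ $21.90 + 78 @ $23.10 = $8,481.30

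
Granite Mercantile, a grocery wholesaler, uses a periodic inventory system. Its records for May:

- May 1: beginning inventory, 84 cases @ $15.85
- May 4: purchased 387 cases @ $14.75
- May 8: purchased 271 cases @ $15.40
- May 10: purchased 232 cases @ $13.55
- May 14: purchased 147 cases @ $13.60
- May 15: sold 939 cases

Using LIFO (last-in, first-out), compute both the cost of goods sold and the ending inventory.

May 15, 939 sold [LIFO — newest first]: 147 @ $13.60 + 232 @ $13.55 + 271 @ $15.40 + 289 @ $14.75 = $13,578.95
Ending inventory: 84 @ $15.85 + 98 @ $14.75 = $2,776.90
Check: goods available $16,355.85 = COGS $13,578.95 + ending $2,776.90

COGS = $13,578.95; ending inventory = $2,776.90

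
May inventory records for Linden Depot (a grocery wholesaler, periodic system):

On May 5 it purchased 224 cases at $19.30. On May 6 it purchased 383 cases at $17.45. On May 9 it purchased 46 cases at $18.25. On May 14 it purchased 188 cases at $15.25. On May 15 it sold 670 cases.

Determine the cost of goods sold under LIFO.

COGS = $11,412.75

May 15, 670 sold [LIFO — newest first]: 188 @ $15.25 + 46 @ $18.25 + 383 @ $17.45 + 53 @ $19.30 = $11,412.75
Ending inventory: 171 @ $19.30 = $3,300.30
Check: goods available $14,713.05 = COGS $11,412.75 + ending $3,300.30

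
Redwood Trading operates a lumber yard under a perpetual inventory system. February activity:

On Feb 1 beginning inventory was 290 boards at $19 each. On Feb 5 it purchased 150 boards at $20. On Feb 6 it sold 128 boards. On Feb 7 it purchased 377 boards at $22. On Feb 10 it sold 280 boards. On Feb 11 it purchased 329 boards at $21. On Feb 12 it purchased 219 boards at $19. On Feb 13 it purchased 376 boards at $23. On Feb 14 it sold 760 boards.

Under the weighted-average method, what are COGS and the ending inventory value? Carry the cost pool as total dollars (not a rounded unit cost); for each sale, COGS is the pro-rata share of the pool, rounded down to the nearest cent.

After Feb 1: 290 on hand, pool $5,510.00 (≈ $19.0000 each)
After Feb 5: 440 on hand, pool $8,510.00 (≈ $19.3409 each)
Feb 6, sell 128: 128/440 × $8,510.00 → $2,475.63
After Feb 7: 689 on hand, pool $14,328.37 (≈ $20.7959 each)
Feb 10, sell 280: 280/689 × $14,328.37 → $5,822.84
After Feb 11: 738 on hand, pool $15,414.53 (≈ $20.8869 each)
After Feb 12: 957 on hand, pool $19,575.53 (≈ $20.4551 each)
After Feb 13: 1333 on hand, pool $28,223.53 (≈ $21.1729 each)
Feb 14, sell 760: 760/1333 × $28,223.53 → $16,091.43
Total COGS = $2,475.63 + $5,822.84 + $16,091.43 = $24,389.90
Ending inventory (cost pool remaining) = $12,132.10

COGS = $24,389.90; ending inventory = $12,132.10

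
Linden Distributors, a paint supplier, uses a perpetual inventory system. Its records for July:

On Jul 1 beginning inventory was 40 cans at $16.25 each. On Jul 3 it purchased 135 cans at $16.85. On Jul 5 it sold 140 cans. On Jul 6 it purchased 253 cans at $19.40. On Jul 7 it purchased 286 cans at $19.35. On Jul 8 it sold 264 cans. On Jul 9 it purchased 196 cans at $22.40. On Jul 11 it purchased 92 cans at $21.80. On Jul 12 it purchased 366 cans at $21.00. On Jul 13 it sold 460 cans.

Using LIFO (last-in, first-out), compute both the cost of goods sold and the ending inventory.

COGS = $17,200.80; ending inventory = $10,248.25

Jul 5, 140 sold [LIFO — newest first]: 135 @ $16.85 + 5 @ $16.25 = $2,356.00
Jul 8, 264 sold [LIFO — newest first]: 264 @ $19.35 = $5,108.40
Jul 13, 460 sold [LIFO — newest first]: 366 @ $21.00 + 92 @ $21.80 + 2 @ $22.40 = $9,736.40
Total COGS = $2,356.00 + $5,108.40 + $9,736.40 = $17,200.80
Ending inventory: 35 @ $16.25 + 253 @ $19.40 + 22 @ $19.35 + 194 @ $22.40 = $10,248.25
Check: goods available $27,449.05 = COGS $17,200.80 + ending $10,248.25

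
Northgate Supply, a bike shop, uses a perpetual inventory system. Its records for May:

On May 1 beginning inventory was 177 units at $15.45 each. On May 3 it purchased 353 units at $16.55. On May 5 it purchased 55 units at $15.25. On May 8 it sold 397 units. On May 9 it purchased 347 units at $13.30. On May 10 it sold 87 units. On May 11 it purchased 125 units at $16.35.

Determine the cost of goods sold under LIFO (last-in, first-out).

COGS = $7,655.95

May 8, 397 sold [LIFO — newest first]: 55 @ $15.25 + 342 @ $16.55 = $6,498.85
May 10, 87 sold [LIFO — newest first]: 87 @ $13.30 = $1,157.10
Total COGS = $6,498.85 + $1,157.10 = $7,655.95
Ending inventory: 177 @ $15.45 + 11 @ $16.55 + 260 @ $13.30 + 125 @ $16.35 = $8,418.45
Check: goods available $16,074.40 = COGS $7,655.95 + ending $8,418.45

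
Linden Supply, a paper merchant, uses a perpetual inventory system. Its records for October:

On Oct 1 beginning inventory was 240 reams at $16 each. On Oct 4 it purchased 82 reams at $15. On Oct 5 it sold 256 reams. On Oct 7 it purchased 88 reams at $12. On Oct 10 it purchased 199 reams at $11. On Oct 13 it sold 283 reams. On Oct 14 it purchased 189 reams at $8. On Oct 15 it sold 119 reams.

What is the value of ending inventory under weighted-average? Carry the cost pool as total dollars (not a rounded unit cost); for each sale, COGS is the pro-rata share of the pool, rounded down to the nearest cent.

Ending inventory = $1,276.52

After Oct 1: 240 on hand, pool $3,840.00 (≈ $16.0000 each)
After Oct 4: 322 on hand, pool $5,070.00 (≈ $15.7453 each)
Oct 5, sell 256: 256/322 × $5,070.00 → $4,030.80
After Oct 7: 154 on hand, pool $2,095.20 (≈ $13.6052 each)
After Oct 10: 353 on hand, pool $4,284.20 (≈ $12.1365 each)
Oct 13, sell 283: 283/353 × $4,284.20 → $3,434.64
After Oct 14: 259 on hand, pool $2,361.56 (≈ $9.1180 each)
Oct 15, sell 119: 119/259 × $2,361.56 → $1,085.04
Total COGS = $4,030.80 + $3,434.64 + $1,085.04 = $8,550.48
Ending inventory (cost pool remaining) = $1,276.52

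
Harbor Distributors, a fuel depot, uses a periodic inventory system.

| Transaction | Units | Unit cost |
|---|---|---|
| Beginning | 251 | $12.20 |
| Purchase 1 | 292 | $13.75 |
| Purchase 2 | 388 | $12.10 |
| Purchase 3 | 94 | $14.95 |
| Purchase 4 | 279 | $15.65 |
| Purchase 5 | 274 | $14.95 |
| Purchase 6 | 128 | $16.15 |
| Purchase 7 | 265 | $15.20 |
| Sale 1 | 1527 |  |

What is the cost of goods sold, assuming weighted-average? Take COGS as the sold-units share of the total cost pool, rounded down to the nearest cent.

COGS = $21,487.35

Sale 1, sell 1527: 1527/1971 × $27,735.15 → $21,487.35
Ending inventory (cost pool remaining) = $6,247.80
Check: goods available $27,735.15 = COGS $21,487.35 + ending $6,247.80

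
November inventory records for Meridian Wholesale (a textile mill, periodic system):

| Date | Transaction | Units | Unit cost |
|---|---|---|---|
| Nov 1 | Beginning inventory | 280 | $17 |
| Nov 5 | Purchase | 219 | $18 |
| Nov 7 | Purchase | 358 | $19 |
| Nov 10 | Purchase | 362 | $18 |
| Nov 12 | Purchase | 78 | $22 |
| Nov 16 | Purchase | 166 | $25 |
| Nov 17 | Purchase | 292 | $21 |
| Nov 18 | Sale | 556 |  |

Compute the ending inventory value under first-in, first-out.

Ending inventory = $24,233

Nov 18, 556 sold [FIFO — oldest first]: 280 @ $17 + 219 @ $18 + 57 @ $19 = $9,785
Ending inventory: 301 @ $19 + 362 @ $18 + 78 @ $22 + 166 @ $25 + 292 @ $21 = $24,233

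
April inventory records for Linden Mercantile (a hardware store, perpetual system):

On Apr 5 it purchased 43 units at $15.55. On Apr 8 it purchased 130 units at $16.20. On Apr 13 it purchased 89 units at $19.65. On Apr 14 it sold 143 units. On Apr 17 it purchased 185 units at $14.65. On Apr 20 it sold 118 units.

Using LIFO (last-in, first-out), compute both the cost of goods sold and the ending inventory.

COGS = $4,352.35; ending inventory = $2,881.40

Apr 14, 143 sold [LIFO — newest first]: 89 @ $19.65 + 54 @ $16.20 = $2,623.65
Apr 20, 118 sold [LIFO — newest first]: 118 @ $14.65 = $1,728.70
Total COGS = $2,623.65 + $1,728.70 = $4,352.35
Ending inventory: 43 @ $15.55 + 76 @ $16.20 + 67 @ $14.65 = $2,881.40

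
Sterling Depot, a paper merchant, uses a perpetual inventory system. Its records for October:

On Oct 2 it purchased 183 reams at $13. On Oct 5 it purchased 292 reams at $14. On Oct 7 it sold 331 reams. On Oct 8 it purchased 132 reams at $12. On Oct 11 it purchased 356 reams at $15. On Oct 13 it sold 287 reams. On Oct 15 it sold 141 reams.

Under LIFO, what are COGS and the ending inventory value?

COGS = $10,799; ending inventory = $2,592

Oct 7, 331 sold [LIFO — newest first]: 292 @ $14 + 39 @ $13 = $4,595
Oct 13, 287 sold [LIFO — newest first]: 287 @ $15 = $4,305
Oct 15, 141 sold [LIFO — newest first]: 69 @ $15 + 72 @ $12 = $1,899
Total COGS = $4,595 + $4,305 + $1,899 = $10,799
Ending inventory: 144 @ $13 + 60 @ $12 = $2,592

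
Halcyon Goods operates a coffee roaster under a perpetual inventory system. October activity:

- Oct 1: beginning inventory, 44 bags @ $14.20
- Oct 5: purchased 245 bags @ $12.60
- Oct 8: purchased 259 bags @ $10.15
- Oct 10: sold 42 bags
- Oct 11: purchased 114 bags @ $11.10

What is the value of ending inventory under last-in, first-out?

Ending inventory = $7,179.75

Oct 10, 42 sold [LIFO — newest first]: 42 @ $10.15 = $426.30
Ending inventory: 44 @ $14.20 + 245 @ $12.60 + 217 @ $10.15 + 114 @ $11.10 = $7,179.75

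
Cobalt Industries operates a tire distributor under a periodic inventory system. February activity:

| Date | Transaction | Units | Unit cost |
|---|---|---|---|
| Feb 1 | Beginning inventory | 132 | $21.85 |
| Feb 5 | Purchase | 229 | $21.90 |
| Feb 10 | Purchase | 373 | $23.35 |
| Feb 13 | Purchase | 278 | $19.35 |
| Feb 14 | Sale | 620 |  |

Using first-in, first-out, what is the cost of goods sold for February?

Feb 14, 620 sold [FIFO — oldest first]: 132 @ $21.85 + 229 @ $21.90 + 259 @ $23.35 = $13,946.95
Ending inventory: 114 @ $23.35 + 278 @ $19.35 = $8,041.20

COGS = $13,946.95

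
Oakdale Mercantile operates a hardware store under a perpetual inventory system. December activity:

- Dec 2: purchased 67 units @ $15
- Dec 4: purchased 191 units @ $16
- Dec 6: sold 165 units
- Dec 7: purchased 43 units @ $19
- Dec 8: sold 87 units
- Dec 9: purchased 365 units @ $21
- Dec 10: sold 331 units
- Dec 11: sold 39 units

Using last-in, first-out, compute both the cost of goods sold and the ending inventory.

Dec 6, 165 sold [LIFO — newest first]: 165 @ $16 = $2,640
Dec 8, 87 sold [LIFO — newest first]: 43 @ $19 + 26 @ $16 + 18 @ $15 = $1,503
Dec 10, 331 sold [LIFO — newest first]: 331 @ $21 = $6,951
Dec 11, 39 sold [LIFO — newest first]: 34 @ $21 + 5 @ $15 = $789
Total COGS = $2,640 + $1,503 + $6,951 + $789 = $11,883
Ending inventory: 44 @ $15 = $660

COGS = $11,883; ending inventory = $660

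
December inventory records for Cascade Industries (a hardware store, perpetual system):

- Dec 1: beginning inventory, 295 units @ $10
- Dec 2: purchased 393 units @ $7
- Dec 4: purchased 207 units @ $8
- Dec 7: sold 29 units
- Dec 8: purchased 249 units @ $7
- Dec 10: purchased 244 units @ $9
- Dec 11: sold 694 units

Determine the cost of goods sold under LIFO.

COGS = $5,756

Dec 7, 29 sold [LIFO — newest first]: 29 @ $8 = $232
Dec 11, 694 sold [LIFO — newest first]: 244 @ $9 + 249 @ $7 + 178 @ $8 + 23 @ $7 = $5,524
Total COGS = $232 + $5,524 = $5,756
Ending inventory: 295 @ $10 + 370 @ $7 = $5,540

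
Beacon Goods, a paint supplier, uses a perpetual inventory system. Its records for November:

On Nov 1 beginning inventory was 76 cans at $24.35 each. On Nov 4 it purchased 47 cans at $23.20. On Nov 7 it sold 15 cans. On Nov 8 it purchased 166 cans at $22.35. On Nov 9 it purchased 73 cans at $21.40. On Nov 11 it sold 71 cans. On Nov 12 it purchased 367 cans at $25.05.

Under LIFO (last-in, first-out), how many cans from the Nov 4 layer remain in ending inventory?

32

Nov 7, 15 sold [LIFO — newest first]: 15 @ $23.20 = $348.00
Nov 11, 71 sold [LIFO — newest first]: 71 @ $21.40 = $1,519.40
Total COGS = $348.00 + $1,519.40 = $1,867.40
Ending inventory: 76 @ $24.35 + 32 @ $23.20 + 166 @ $22.35 + 2 @ $21.40 + 367 @ $25.05 = $15,539.25
Check: goods available $17,406.65 = COGS $1,867.40 + ending $15,539.25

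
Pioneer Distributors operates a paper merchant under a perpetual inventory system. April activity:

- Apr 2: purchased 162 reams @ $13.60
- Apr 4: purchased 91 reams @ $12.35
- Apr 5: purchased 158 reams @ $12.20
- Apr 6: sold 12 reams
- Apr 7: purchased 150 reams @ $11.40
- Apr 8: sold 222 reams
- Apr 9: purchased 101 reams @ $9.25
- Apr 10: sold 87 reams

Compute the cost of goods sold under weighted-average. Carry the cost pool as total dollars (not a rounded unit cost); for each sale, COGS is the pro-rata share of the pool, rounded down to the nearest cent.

After Apr 2: 162 on hand, pool $2,203.20 (≈ $13.6000 each)
After Apr 4: 253 on hand, pool $3,327.05 (≈ $13.1504 each)
After Apr 5: 411 on hand, pool $5,254.65 (≈ $12.7850 each)
Apr 6, sell 12: 12/411 × $5,254.65 → $153.42
After Apr 7: 549 on hand, pool $6,811.23 (≈ $12.4066 each)
Apr 8, sell 222: 222/549 × $6,811.23 → $2,754.26
After Apr 9: 428 on hand, pool $4,991.22 (≈ $11.6617 each)
Apr 10, sell 87: 87/428 × $4,991.22 → $1,014.57
Total COGS = $153.42 + $2,754.26 + $1,014.57 = $3,922.25
Ending inventory (cost pool remaining) = $3,976.65

COGS = $3,922.25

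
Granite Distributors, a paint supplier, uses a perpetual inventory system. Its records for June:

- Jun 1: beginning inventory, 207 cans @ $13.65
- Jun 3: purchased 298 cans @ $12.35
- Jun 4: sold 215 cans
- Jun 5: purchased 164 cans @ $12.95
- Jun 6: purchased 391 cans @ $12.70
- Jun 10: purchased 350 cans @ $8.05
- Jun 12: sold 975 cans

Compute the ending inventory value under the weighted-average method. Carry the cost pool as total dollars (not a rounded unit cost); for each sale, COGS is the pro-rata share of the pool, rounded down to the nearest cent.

After Jun 1: 207 on hand, pool $2,825.55 (≈ $13.6500 each)
After Jun 3: 505 on hand, pool $6,505.85 (≈ $12.8829 each)
Jun 4, sell 215: 215/505 × $6,505.85 → $2,769.81
After Jun 5: 454 on hand, pool $5,859.84 (≈ $12.9071 each)
After Jun 6: 845 on hand, pool $10,825.54 (≈ $12.8113 each)
After Jun 10: 1195 on hand, pool $13,643.04 (≈ $11.4168 each)
Jun 12, sell 975: 975/1195 × $13,643.04 → $11,131.35
Total COGS = $2,769.81 + $11,131.35 = $13,901.16
Ending inventory (cost pool remaining) = $2,511.69
Check: goods available $16,412.85 = COGS $13,901.16 + ending $2,511.69

Ending inventory = $2,511.69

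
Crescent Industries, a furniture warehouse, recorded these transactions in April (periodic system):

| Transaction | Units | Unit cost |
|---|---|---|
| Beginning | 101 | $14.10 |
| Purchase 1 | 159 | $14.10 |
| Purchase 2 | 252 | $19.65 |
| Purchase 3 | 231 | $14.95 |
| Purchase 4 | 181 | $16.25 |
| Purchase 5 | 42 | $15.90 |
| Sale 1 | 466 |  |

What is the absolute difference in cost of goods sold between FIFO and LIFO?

FIFO COGS: 101 @ $14.10 + 159 @ $14.10 + 206 @ $19.65 = $7,713.90
LIFO COGS: 42 @ $15.90 + 181 @ $16.25 + 231 @ $14.95 + 12 @ $19.65 = $7,298.30
Difference = |$7,713.90 − $7,298.30| = $415.60

$415.60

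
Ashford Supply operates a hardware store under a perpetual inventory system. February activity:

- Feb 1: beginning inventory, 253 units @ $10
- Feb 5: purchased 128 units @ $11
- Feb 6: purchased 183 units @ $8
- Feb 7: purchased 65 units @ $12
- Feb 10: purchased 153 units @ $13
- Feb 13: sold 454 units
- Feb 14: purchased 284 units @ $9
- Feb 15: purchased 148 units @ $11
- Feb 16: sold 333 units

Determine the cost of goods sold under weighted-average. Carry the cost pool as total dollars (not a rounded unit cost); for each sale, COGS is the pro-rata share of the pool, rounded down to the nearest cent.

After Feb 1: 253 on hand, pool $2,530.00 (≈ $10.0000 each)
After Feb 5: 381 on hand, pool $3,938.00 (≈ $10.3360 each)
After Feb 6: 564 on hand, pool $5,402.00 (≈ $9.5780 each)
After Feb 7: 629 on hand, pool $6,182.00 (≈ $9.8283 each)
After Feb 10: 782 on hand, pool $8,171.00 (≈ $10.4488 each)
Feb 13, sell 454: 454/782 × $8,171.00 → $4,743.77
After Feb 14: 612 on hand, pool $5,983.23 (≈ $9.7765 each)
After Feb 15: 760 on hand, pool $7,611.23 (≈ $10.0148 each)
Feb 16, sell 333: 333/760 × $7,611.23 → $3,334.92
Total COGS = $4,743.77 + $3,334.92 = $8,078.69
Ending inventory (cost pool remaining) = $4,276.31
Check: goods available $12,355.00 = COGS $8,078.69 + ending $4,276.31

COGS = $8,078.69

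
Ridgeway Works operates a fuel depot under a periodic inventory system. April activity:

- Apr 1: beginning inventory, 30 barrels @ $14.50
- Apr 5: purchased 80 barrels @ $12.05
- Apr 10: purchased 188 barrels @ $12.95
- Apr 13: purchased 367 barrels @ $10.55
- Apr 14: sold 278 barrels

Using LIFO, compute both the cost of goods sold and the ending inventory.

Apr 14, 278 sold [LIFO — newest first]: 278 @ $10.55 = $2,932.90
Ending inventory: 30 @ $14.50 + 80 @ $12.05 + 188 @ $12.95 + 89 @ $10.55 = $4,772.55

COGS = $2,932.90; ending inventory = $4,772.55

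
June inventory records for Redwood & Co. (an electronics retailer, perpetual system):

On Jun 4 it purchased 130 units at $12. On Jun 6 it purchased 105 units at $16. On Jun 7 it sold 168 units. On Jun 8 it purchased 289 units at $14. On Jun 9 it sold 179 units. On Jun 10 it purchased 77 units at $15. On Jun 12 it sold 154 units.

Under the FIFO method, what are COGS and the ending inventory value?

COGS = $6,964; ending inventory = $1,477

Jun 7, 168 sold [FIFO — oldest first]: 130 @ $12 + 38 @ $16 = $2,168
Jun 9, 179 sold [FIFO — oldest first]: 67 @ $16 + 112 @ $14 = $2,640
Jun 12, 154 sold [FIFO — oldest first]: 154 @ $14 = $2,156
Total COGS = $2,168 + $2,640 + $2,156 = $6,964
Ending inventory: 23 @ $14 + 77 @ $15 = $1,477
Check: goods available $8,441 = COGS $6,964 + ending $1,477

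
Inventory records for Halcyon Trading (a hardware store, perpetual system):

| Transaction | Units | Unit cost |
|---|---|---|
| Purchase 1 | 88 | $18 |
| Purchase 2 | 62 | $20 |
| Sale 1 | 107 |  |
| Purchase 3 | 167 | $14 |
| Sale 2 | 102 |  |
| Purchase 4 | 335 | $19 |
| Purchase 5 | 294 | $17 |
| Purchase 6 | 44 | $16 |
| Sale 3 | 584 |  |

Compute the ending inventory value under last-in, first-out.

Sale 1 (107) [LIFO — newest first]: 62 @ $20 + 45 @ $18 = $2,050
Sale 2 (102) [LIFO — newest first]: 102 @ $14 = $1,428
Sale 3 (584) [LIFO — newest first]: 44 @ $16 + 294 @ $17 + 246 @ $19 = $10,376
Total COGS = $2,050 + $1,428 + $10,376 = $13,854
Ending inventory: 43 @ $18 + 65 @ $14 + 89 @ $19 = $3,375
Check: goods available $17,229 = COGS $13,854 + ending $3,375

Ending inventory = $3,375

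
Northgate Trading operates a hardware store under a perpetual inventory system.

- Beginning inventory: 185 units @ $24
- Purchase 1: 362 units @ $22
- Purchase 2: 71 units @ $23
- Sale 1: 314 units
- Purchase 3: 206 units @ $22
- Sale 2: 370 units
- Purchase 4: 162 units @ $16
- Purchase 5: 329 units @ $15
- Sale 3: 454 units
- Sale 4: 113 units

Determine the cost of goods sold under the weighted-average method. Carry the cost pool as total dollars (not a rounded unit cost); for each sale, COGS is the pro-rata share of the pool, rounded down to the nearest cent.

COGS = $25,014.12

After Beginning: 185 on hand, pool $4,440.00 (≈ $24.0000 each)
After Purchase 1: 547 on hand, pool $12,404.00 (≈ $22.6764 each)
After Purchase 2: 618 on hand, pool $14,037.00 (≈ $22.7136 each)
Sale 1, sell 314: 314/618 × $14,037.00 → $7,132.06
After Purchase 3: 510 on hand, pool $11,436.94 (≈ $22.4254 each)
Sale 2, sell 370: 370/510 × $11,436.94 → $8,297.38
After Purchase 4: 302 on hand, pool $5,731.56 (≈ $18.9787 each)
After Purchase 5: 631 on hand, pool $10,666.56 (≈ $16.9042 each)
Sale 3, sell 454: 454/631 × $10,666.56 → $7,674.51
Sale 4, sell 113: 113/177 × $2,992.05 → $1,910.17
Total COGS = $7,132.06 + $8,297.38 + $7,674.51 + $1,910.17 = $25,014.12
Ending inventory (cost pool remaining) = $1,081.88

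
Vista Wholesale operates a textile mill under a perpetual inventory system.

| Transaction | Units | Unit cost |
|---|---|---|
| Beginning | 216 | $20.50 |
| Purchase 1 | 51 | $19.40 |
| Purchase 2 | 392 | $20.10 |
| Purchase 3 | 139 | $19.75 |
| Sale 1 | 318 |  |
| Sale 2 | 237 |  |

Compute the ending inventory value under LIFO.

Ending inventory = $4,951.80

Sale 1 (318) [LIFO — newest first]: 139 @ $19.75 + 179 @ $20.10 = $6,343.15
Sale 2 (237) [LIFO — newest first]: 213 @ $20.10 + 24 @ $19.40 = $4,746.90
Total COGS = $6,343.15 + $4,746.90 = $11,090.05
Ending inventory: 216 @ $20.50 + 27 @ $19.40 = $4,951.80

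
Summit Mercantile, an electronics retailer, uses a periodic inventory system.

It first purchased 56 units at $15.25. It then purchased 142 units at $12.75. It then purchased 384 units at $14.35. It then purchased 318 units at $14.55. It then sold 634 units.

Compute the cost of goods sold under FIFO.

Sale 1 (634) [FIFO — oldest first]: 56 @ $15.25 + 142 @ $12.75 + 384 @ $14.35 + 52 @ $14.55 = $8,931.50
Ending inventory: 266 @ $14.55 = $3,870.30
Check: goods available $12,801.80 = COGS $8,931.50 + ending $3,870.30

COGS = $8,931.50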